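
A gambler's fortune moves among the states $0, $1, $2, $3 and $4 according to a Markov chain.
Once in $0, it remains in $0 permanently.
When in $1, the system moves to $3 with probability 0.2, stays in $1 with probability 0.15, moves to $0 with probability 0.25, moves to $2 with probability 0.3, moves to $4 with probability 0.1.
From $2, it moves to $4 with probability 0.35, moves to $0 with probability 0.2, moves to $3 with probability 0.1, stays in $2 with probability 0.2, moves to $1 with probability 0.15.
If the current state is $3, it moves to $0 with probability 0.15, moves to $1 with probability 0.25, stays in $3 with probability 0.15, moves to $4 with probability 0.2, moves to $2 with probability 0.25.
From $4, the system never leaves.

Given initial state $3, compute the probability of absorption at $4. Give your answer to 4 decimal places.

Let h(s) be the probability of absorption at $4 starting from transient state s. Then h($4) = 1 and h($0) = 0. By first-step analysis:
h($1) = 0.25·0 + 0.15·h($1) + 0.3·h($2) + 0.2·h($3) + 0.1·1
h($2) = 0.2·0 + 0.15·h($1) + 0.2·h($2) + 0.1·h($3) + 0.35·1
h($3) = 0.15·0 + 0.25·h($1) + 0.25·h($2) + 0.15·h($3) + 0.2·1
Solving: h($1) = 0.4536, h($2) = 0.5903, h($3) = 0.5423.
Starting from $3, the probability is 0.5423.

0.5423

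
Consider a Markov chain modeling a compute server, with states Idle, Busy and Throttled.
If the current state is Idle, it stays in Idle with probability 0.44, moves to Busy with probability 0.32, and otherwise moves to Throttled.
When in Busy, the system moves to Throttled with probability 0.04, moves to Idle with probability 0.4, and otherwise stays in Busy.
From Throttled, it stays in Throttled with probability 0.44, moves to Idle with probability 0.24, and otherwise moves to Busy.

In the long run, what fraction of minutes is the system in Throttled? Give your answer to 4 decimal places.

0.1947

Let the stationary distribution be π with π = πP and π_1 + π_2 + π_3 = 1.
π_1 = 0.44·π_1 + 0.4·π_2 + 0.24·π_3
π_2 = 0.32·π_1 + 0.56·π_2 + 0.32·π_3
Solving with the normalization constraint gives π = (0.3842, 0.4211, 0.1947).
So the stationary probability of Throttled is 0.1947.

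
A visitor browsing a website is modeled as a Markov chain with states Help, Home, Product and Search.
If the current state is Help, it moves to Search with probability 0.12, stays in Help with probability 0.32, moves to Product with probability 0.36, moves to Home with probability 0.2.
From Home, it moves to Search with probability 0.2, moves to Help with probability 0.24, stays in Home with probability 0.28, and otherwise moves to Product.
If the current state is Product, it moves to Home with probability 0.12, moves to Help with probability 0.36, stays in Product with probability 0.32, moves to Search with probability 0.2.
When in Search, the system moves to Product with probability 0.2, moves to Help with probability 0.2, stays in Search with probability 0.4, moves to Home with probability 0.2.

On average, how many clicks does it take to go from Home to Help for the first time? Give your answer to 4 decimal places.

3.8095

Let t(s) be the expected number of clicks to first reach Help from state s, with t(Help) = 0. Conditioning on the first click:
t(Home) = 1 + 0.28·t(Home) + 0.28·t(Product) + 0.2·t(Search)
t(Product) = 1 + 0.12·t(Home) + 0.32·t(Product) + 0.2·t(Search)
t(Search) = 1 + 0.2·t(Home) + 0.2·t(Product) + 0.4·t(Search)
Solving: t(Home) = 3.8095, t(Product) = 3.3333, t(Search) = 4.0476.
Expected clicks from Home to Help: 3.8095.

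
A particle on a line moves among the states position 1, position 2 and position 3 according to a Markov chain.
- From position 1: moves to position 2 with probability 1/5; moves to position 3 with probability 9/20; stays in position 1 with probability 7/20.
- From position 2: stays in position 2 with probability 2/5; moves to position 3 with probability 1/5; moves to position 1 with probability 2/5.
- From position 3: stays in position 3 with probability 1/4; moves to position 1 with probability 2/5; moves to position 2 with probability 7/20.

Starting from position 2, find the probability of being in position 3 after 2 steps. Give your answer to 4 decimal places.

Sum over the intermediate state after 1 step:
P = P(position 2→position 1)·P(position 1→position 3) + P(position 2→position 2)·P(position 2→position 3) + P(position 2→position 3)·P(position 3→position 3)
  = 0.4×0.45 + 0.4×0.2 + 0.2×0.25
  = 0.1800 + 0.0800 + 0.0500 = 0.3100

0.3100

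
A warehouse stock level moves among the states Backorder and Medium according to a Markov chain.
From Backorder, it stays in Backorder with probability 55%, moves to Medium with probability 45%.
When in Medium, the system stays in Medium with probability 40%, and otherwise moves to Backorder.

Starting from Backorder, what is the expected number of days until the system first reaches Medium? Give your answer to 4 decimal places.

Let t(s) be the expected number of days to first reach Medium from state s, with t(Medium) = 0. Conditioning on the first day:
t(Backorder) = 1 + 0.55·t(Backorder)
Solving: t(Backorder) = 2.2222.
Expected days from Backorder to Medium: 2.2222.

2.2222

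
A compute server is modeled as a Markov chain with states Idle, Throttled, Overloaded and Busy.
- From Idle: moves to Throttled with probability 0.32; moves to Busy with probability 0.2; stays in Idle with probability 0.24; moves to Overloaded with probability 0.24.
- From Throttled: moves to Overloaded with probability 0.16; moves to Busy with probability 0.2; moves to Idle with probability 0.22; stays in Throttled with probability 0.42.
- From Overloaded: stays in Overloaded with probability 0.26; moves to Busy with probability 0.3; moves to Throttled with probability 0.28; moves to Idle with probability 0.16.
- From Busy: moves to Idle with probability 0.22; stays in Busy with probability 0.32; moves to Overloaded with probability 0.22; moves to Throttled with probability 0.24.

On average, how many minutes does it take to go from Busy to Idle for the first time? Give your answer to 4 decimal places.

4.8219

Let t(s) be the expected number of minutes to first reach Idle from state s, with t(Idle) = 0. Conditioning on the first minute:
t(Throttled) = 1 + 0.42·t(Throttled) + 0.16·t(Overloaded) + 0.2·t(Busy)
t(Overloaded) = 1 + 0.28·t(Throttled) + 0.26·t(Overloaded) + 0.3·t(Busy)
t(Busy) = 1 + 0.24·t(Throttled) + 0.22·t(Overloaded) + 0.32·t(Busy)
Solving: t(Throttled) = 4.7999, t(Overloaded) = 5.1224, t(Busy) = 4.8219.
Expected minutes from Busy to Idle: 4.8219.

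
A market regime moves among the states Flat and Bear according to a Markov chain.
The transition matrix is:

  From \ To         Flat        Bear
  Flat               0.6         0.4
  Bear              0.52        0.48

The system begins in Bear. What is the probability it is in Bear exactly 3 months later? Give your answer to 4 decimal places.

0.4351

Propagate the distribution vector 3 months from Bear.
After 0 months: (0.0000, 1.0000)
After 1 month: (0.5200, 0.4800)
After 2 months: (0.5616, 0.4384)
After 3 months: (0.5649, 0.4351)
P(in Bear after 3 months) = 0.4351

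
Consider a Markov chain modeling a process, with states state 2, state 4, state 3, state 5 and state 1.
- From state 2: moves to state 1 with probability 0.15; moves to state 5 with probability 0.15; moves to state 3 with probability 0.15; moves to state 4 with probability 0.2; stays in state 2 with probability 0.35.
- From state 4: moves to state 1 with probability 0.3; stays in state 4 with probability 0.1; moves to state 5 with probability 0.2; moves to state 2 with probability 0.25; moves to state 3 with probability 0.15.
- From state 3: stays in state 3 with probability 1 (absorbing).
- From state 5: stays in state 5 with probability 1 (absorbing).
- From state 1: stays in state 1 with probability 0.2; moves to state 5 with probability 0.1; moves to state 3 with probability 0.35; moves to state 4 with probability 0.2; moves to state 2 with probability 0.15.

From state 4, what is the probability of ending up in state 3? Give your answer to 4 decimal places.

Let h(s) be the probability of absorption at state 3 starting from transient state s. Then h(state 3) = 1 and h(state 5) = 0. By first-step analysis:
h(state 2) = 0.35·h(state 2) + 0.2·h(state 4) + 0.15·1 + 0.15·0 + 0.15·h(state 1)
h(state 4) = 0.25·h(state 2) + 0.1·h(state 4) + 0.15·1 + 0.2·0 + 0.3·h(state 1)
h(state 1) = 0.15·h(state 2) + 0.2·h(state 4) + 0.35·1 + 0.1·0 + 0.2·h(state 1)
Solving: h(state 2) = 0.5557, h(state 4) = 0.5472, h(state 1) = 0.6785.
Starting from state 4, the probability is 0.5472.

0.5472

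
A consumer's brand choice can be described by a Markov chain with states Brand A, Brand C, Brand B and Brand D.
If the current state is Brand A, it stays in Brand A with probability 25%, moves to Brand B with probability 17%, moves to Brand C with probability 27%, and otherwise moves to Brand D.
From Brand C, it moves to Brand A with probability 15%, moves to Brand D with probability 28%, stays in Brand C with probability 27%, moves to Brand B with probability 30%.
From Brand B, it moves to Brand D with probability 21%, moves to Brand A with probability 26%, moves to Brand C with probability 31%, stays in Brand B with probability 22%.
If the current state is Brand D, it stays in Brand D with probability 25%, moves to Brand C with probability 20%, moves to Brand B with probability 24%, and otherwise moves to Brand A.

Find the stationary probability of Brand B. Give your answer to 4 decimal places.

Let the stationary distribution be π with π = πP and π_1 + π_2 + π_3 + π_4 = 1.
π_1 = 0.25·π_1 + 0.15·π_2 + 0.26·π_3 + 0.31·π_4
π_2 = 0.27·π_1 + 0.27·π_2 + 0.31·π_3 + 0.2·π_4
π_3 = 0.17·π_1 + 0.3·π_2 + 0.22·π_3 + 0.24·π_4
Solving with the normalization constraint gives π = (0.2420, 0.2610, 0.2340, 0.2630).
So the stationary probability of Brand B is 0.2340.

0.2340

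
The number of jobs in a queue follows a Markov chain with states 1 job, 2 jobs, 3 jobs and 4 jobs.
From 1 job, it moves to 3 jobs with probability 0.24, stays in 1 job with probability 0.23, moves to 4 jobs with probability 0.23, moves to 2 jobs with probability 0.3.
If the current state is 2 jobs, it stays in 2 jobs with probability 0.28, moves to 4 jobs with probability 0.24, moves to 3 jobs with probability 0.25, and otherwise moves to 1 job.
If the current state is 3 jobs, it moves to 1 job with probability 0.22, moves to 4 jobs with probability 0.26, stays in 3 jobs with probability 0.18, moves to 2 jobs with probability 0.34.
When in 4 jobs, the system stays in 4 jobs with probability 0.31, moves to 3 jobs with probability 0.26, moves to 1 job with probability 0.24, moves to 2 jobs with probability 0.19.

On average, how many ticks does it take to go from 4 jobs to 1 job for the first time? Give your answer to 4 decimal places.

Let t(s) be the expected number of ticks to first reach 1 job from state s, with t(1 job) = 0. Conditioning on the first tick:
t(2 jobs) = 1 + 0.28·t(2 jobs) + 0.25·t(3 jobs) + 0.24·t(4 jobs)
t(3 jobs) = 1 + 0.34·t(2 jobs) + 0.18·t(3 jobs) + 0.26·t(4 jobs)
t(4 jobs) = 1 + 0.19·t(2 jobs) + 0.26·t(3 jobs) + 0.31·t(4 jobs)
Solving: t(2 jobs) = 4.3427, t(3 jobs) = 4.3824, t(4 jobs) = 4.2965.
Expected ticks from 4 jobs to 1 job: 4.2965.

4.2965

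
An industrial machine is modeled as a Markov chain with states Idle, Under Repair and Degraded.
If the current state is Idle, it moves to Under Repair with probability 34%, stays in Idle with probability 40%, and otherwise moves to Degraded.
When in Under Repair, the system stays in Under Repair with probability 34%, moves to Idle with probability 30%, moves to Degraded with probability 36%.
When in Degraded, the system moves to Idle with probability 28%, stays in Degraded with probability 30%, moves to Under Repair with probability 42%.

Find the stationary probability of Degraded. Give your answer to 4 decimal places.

0.3088

Let the stationary distribution be π with π = πP and π_1 + π_2 + π_3 = 1.
π_1 = 0.4·π_1 + 0.3·π_2 + 0.28·π_3
π_2 = 0.34·π_1 + 0.34·π_2 + 0.42·π_3
Solving with the normalization constraint gives π = (0.3265, 0.3647, 0.3088).
So the stationary probability of Degraded is 0.3088.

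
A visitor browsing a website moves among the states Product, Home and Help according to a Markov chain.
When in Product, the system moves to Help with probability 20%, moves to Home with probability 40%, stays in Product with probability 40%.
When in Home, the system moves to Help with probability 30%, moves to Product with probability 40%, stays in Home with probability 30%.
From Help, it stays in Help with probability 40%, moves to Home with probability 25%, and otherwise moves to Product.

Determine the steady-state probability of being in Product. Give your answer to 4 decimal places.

Let the stationary distribution be π with π = πP and π_1 + π_2 + π_3 = 1.
π_1 = 0.4·π_1 + 0.4·π_2 + 0.35·π_3
π_2 = 0.4·π_1 + 0.3·π_2 + 0.25·π_3
Solving with the normalization constraint gives π = (0.3855, 0.3240, 0.2905).
So the stationary probability of Product is 0.3855.

0.3855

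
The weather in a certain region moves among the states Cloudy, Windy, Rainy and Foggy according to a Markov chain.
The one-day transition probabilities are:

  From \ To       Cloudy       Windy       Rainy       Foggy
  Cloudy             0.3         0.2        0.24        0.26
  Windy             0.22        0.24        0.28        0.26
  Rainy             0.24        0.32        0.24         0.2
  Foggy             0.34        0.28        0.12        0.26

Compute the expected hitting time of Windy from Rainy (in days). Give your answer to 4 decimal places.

3.6076

Let t(s) be the expected number of days to first reach Windy from state s, with t(Windy) = 0. Conditioning on the first day:
t(Cloudy) = 1 + 0.3·t(Cloudy) + 0.24·t(Rainy) + 0.26·t(Foggy)
t(Rainy) = 1 + 0.24·t(Cloudy) + 0.24·t(Rainy) + 0.2·t(Foggy)
t(Foggy) = 1 + 0.34·t(Cloudy) + 0.12·t(Rainy) + 0.26·t(Foggy)
Solving: t(Cloudy) = 4.0812, t(Rainy) = 3.6076, t(Foggy) = 3.8115.
Expected days from Rainy to Windy: 3.6076.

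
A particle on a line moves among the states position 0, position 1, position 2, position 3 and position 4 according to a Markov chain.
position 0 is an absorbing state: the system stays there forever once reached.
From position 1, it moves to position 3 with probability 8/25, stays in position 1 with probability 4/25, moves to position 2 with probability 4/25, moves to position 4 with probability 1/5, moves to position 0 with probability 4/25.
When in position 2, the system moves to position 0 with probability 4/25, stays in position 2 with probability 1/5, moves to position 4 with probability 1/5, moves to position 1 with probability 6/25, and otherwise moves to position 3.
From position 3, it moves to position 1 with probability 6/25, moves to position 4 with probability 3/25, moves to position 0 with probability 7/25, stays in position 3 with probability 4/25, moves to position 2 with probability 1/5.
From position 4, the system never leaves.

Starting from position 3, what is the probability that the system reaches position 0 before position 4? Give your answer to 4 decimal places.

0.6008

Let h(s) be the probability of absorption at position 0 starting from transient state s. Then h(position 0) = 1 and h(position 4) = 0. By first-step analysis:
h(position 1) = 0.16·1 + 0.16·h(position 1) + 0.16·h(position 2) + 0.32·h(position 3) + 0.2·0
h(position 2) = 0.16·1 + 0.24·h(position 1) + 0.2·h(position 2) + 0.2·h(position 3) + 0.2·0
h(position 3) = 0.28·1 + 0.24·h(position 1) + 0.2·h(position 2) + 0.16·h(position 3) + 0.12·0
Solving: h(position 1) = 0.5155, h(position 2) = 0.5049, h(position 3) = 0.6008.
Starting from position 3, the probability is 0.6008.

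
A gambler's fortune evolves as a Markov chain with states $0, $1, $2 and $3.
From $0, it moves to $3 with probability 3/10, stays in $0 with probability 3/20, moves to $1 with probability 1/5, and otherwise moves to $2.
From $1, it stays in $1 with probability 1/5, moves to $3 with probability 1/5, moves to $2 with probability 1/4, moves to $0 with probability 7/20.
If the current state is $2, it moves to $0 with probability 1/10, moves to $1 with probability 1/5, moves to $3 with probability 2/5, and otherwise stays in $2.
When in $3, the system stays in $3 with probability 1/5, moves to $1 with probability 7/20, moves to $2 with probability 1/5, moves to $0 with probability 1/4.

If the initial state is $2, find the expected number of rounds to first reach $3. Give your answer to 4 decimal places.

2.9052

Let t(s) be the expected number of rounds to first reach $3 from state s, with t($3) = 0. Conditioning on the first round:
t($0) = 1 + 0.15·t($0) + 0.2·t($1) + 0.35·t($2)
t($1) = 1 + 0.35·t($0) + 0.2·t($1) + 0.25·t($2)
t($2) = 1 + 0.1·t($0) + 0.2·t($1) + 0.3·t($2)
Solving: t($0) = 3.2110, t($1) = 3.5627, t($2) = 2.9052.
Expected rounds from $2 to $3: 2.9052.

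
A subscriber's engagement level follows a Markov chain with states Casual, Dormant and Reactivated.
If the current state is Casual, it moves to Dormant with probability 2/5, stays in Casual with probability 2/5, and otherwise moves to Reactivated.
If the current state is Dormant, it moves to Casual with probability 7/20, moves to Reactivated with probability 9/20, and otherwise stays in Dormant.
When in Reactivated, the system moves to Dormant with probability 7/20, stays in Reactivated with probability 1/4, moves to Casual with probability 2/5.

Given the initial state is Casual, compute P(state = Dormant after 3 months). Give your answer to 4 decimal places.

Propagate the distribution vector 3 months from Casual.
After 0 months: (1.0000, 0.0000, 0.0000)
After 1 month: (0.4000, 0.4000, 0.2000)
After 2 months: (0.3800, 0.3100, 0.3100)
After 3 months: (0.3845, 0.3225, 0.2930)
P(in Dormant after 3 months) = 0.3225

0.3225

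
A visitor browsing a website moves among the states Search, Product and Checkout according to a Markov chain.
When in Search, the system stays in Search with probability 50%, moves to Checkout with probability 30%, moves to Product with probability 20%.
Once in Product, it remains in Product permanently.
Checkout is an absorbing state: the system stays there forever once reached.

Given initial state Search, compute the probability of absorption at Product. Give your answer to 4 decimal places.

Let h(s) be the probability of absorption at Product starting from transient state s. Then h(Product) = 1 and h(Checkout) = 0. By first-step analysis:
h(Search) = 0.5·h(Search) + 0.2·1 + 0.3·0
Solving: h(Search) = 0.4000.
Starting from Search, the probability is 0.4000.

0.4000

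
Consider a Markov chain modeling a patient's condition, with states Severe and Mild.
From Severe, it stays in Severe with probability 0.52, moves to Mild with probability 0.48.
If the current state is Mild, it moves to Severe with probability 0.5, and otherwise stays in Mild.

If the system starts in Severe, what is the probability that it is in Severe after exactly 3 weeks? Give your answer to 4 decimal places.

0.5102

Propagate the distribution vector 3 weeks from Severe.
After 0 weeks: (1.0000, 0.0000)
After 1 week: (0.5200, 0.4800)
After 2 weeks: (0.5104, 0.4896)
After 3 weeks: (0.5102, 0.4898)
P(in Severe after 3 weeks) = 0.5102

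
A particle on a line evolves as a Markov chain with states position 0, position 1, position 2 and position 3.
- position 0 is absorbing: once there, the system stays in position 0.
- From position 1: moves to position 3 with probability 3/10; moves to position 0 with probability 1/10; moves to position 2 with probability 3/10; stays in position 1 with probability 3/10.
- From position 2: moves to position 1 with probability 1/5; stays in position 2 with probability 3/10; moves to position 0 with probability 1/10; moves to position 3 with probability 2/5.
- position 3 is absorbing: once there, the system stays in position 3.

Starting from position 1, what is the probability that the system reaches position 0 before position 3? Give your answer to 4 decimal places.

0.2326

Let h(s) be the probability of absorption at position 0 starting from transient state s. Then h(position 0) = 1 and h(position 3) = 0. By first-step analysis:
h(position 1) = 0.1·1 + 0.3·h(position 1) + 0.3·h(position 2) + 0.3·0
h(position 2) = 0.1·1 + 0.2·h(position 1) + 0.3·h(position 2) + 0.4·0
Solving: h(position 1) = 0.2326, h(position 2) = 0.2093.
Starting from position 1, the probability is 0.2326.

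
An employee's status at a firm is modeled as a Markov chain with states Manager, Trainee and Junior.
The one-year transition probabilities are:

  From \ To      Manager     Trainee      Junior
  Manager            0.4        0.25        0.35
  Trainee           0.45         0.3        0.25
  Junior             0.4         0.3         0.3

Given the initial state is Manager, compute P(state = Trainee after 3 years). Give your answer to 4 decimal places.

Propagate the distribution vector 3 years from Manager.
After 0 years: (1.0000, 0.0000, 0.0000)
After 1 year: (0.4000, 0.2500, 0.3500)
After 2 years: (0.4125, 0.2800, 0.3075)
After 3 years: (0.4140, 0.2794, 0.3066)
P(in Trainee after 3 years) = 0.2794

0.2794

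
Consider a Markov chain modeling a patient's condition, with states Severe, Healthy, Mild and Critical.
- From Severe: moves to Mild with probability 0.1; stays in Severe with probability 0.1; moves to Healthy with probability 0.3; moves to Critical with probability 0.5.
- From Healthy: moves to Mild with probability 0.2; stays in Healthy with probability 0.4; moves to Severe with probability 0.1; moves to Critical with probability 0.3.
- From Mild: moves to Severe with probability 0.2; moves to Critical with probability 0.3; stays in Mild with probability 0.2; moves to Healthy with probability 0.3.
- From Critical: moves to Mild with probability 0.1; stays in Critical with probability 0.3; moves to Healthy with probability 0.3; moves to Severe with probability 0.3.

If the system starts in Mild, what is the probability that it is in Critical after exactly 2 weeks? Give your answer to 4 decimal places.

0.3400

Propagate the distribution vector 2 weeks from Mild.
After 0 weeks: (0.0000, 0.0000, 1.0000, 0.0000)
After 1 week: (0.2000, 0.3000, 0.2000, 0.3000)
After 2 weeks: (0.1800, 0.3300, 0.1500, 0.3400)
P(in Critical after 2 weeks) = 0.3400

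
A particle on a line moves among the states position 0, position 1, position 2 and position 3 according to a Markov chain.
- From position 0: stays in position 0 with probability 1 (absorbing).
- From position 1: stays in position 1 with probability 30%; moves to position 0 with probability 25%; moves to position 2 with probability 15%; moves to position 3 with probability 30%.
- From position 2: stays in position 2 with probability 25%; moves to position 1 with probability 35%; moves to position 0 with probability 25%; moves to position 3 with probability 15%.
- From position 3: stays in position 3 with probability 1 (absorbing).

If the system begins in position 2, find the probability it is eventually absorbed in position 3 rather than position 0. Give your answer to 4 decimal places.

Let h(s) be the probability of absorption at position 3 starting from transient state s. Then h(position 3) = 1 and h(position 0) = 0. By first-step analysis:
h(position 1) = 0.25·0 + 0.3·h(position 1) + 0.15·h(position 2) + 0.3·1
h(position 2) = 0.25·0 + 0.35·h(position 1) + 0.25·h(position 2) + 0.15·1
Solving: h(position 1) = 0.5238, h(position 2) = 0.4444.
Starting from position 2, the probability is 0.4444.

0.4444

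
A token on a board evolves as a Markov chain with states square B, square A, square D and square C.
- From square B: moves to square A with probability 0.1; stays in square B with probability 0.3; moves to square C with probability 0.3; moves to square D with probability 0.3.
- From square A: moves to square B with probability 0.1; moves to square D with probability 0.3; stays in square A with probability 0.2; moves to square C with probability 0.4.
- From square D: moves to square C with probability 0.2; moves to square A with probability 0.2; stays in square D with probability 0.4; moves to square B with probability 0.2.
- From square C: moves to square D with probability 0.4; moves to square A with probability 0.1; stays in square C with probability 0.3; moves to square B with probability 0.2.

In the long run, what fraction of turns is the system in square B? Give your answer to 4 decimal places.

Let the stationary distribution be π with π = πP and π_1 + π_2 + π_3 + π_4 = 1.
π_1 = 0.3·π_1 + 0.1·π_2 + 0.2·π_3 + 0.2·π_4
π_2 = 0.1·π_1 + 0.2·π_2 + 0.2·π_3 + 0.1·π_4
π_3 = 0.3·π_1 + 0.3·π_2 + 0.4·π_3 + 0.4·π_4
Solving with the normalization constraint gives π = (0.2054, 0.1516, 0.3643, 0.2787).
So the stationary probability of square B is 0.2054.

0.2054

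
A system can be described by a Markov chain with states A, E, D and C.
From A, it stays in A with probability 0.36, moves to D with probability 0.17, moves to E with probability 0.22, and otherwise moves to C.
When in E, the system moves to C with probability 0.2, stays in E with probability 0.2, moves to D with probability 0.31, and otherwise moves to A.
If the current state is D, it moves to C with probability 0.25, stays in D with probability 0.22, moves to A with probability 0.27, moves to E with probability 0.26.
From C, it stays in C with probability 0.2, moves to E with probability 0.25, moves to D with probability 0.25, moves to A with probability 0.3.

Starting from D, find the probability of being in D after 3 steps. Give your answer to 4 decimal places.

0.2322

Propagate the distribution vector 3 steps from D.
After 0 steps: (0.0000, 0.0000, 1.0000, 0.0000)
After 1 step: (0.2700, 0.2600, 0.2200, 0.2500)
After 2 steps: (0.3070, 0.2311, 0.2374, 0.2245)
After 3 steps: (0.3090, 0.2316, 0.2322, 0.2272)
P(in D after 3 steps) = 0.2322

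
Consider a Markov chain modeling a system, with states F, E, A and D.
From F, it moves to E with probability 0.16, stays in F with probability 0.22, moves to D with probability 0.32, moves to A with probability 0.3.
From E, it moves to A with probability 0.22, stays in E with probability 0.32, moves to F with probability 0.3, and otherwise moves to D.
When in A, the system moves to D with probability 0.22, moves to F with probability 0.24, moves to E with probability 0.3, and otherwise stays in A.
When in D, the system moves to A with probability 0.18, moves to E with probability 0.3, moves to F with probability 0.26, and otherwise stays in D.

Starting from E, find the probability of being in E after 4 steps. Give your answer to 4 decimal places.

0.2696

Propagate the distribution vector 4 steps from E.
After 0 steps: (0.0000, 1.0000, 0.0000, 0.0000)
After 1 step: (0.3000, 0.3200, 0.2200, 0.1600)
After 2 steps: (0.2564, 0.2644, 0.2420, 0.2372)
After 3 steps: (0.2555, 0.2694, 0.2359, 0.2393)
After 4 steps: (0.2558, 0.2696, 0.2356, 0.2390)
P(in E after 4 steps) = 0.2696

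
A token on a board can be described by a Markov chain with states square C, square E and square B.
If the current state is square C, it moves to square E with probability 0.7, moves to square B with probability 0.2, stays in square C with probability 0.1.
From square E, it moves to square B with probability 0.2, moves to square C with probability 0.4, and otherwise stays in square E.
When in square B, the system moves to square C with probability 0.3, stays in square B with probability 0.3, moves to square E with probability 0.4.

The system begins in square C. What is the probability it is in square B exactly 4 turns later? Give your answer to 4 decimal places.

0.2222

Propagate the distribution vector 4 turns from square C.
After 0 turns: (1.0000, 0.0000, 0.0000)
After 1 turn: (0.1000, 0.7000, 0.2000)
After 2 turns: (0.3500, 0.4300, 0.2200)
After 3 turns: (0.2730, 0.5050, 0.2220)
After 4 turns: (0.2959, 0.4819, 0.2222)
P(in square B after 4 turns) = 0.2222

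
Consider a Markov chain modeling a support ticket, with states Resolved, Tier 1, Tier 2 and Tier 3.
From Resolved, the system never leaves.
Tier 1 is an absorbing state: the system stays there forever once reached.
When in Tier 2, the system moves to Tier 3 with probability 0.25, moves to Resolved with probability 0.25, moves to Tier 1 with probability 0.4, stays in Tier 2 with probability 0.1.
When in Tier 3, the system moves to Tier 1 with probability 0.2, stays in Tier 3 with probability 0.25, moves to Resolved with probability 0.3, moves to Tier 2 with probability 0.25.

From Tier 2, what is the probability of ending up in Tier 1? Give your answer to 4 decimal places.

0.5714

Let h(s) be the probability of absorption at Tier 1 starting from transient state s. Then h(Tier 1) = 1 and h(Resolved) = 0. By first-step analysis:
h(Tier 2) = 0.25·0 + 0.4·1 + 0.1·h(Tier 2) + 0.25·h(Tier 3)
h(Tier 3) = 0.3·0 + 0.2·1 + 0.25·h(Tier 2) + 0.25·h(Tier 3)
Solving: h(Tier 2) = 0.5714, h(Tier 3) = 0.4571.
Starting from Tier 2, the probability is 0.5714.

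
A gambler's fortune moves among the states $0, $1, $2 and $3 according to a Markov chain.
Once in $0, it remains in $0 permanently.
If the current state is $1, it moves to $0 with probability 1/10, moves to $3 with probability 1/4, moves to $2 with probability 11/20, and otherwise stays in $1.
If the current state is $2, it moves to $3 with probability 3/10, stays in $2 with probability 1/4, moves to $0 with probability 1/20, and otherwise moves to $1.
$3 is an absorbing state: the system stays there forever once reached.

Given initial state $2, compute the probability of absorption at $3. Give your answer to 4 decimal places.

0.8132

Let h(s) be the probability of absorption at $3 starting from transient state s. Then h($3) = 1 and h($0) = 0. By first-step analysis:
h($1) = 0.1·0 + 0.1·h($1) + 0.55·h($2) + 0.25·1
h($2) = 0.05·0 + 0.4·h($1) + 0.25·h($2) + 0.3·1
Solving: h($1) = 0.7747, h($2) = 0.8132.
Starting from $2, the probability is 0.8132.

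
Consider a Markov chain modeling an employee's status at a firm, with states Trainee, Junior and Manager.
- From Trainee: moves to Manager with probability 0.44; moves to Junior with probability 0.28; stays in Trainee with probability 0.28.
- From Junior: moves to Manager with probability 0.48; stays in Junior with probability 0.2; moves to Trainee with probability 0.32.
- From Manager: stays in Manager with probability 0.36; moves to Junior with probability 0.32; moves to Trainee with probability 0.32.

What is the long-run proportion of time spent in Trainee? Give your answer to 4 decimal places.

0.3077

Let the stationary distribution be π with π = πP and π_1 + π_2 + π_3 = 1.
π_1 = 0.28·π_1 + 0.32·π_2 + 0.32·π_3
π_2 = 0.28·π_1 + 0.2·π_2 + 0.32·π_3
Solving with the normalization constraint gives π = (0.3077, 0.2747, 0.4176).
So the stationary probability of Trainee is 0.3077.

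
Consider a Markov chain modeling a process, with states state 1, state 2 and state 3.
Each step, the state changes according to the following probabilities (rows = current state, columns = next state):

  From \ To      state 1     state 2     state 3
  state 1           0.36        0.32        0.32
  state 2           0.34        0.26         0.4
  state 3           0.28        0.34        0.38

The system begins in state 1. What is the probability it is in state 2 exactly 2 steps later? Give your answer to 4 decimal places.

0.3072

Sum over the intermediate state after 1 step:
P = P(state 1→state 1)·P(state 1→state 2) + P(state 1→state 2)·P(state 2→state 2) + P(state 1→state 3)·P(state 3→state 2)
  = 0.36×0.32 + 0.32×0.26 + 0.32×0.34
  = 0.1152 + 0.0832 + 0.1088 = 0.3072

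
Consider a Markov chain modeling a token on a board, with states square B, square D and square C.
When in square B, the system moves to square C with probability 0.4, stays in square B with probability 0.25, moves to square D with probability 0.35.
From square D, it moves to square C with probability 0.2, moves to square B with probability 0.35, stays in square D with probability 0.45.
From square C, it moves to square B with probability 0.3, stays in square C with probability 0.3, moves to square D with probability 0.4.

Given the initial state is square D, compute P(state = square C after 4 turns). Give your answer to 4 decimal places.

Propagate the distribution vector 4 turns from square D.
After 0 turns: (0.0000, 1.0000, 0.0000)
After 1 turn: (0.3500, 0.4500, 0.2000)
After 2 turns: (0.3050, 0.4050, 0.2900)
After 3 turns: (0.3050, 0.4050, 0.2900)
After 4 turns: (0.3050, 0.4050, 0.2900)
P(in square C after 4 turns) = 0.2900

0.2900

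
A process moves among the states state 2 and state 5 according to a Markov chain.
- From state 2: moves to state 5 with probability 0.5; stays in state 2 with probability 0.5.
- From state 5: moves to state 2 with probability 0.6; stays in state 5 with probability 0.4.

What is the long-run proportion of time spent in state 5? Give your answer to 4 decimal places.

Let the stationary distribution be π with π = πP and π_1 + π_2 = 1.
π_1 = 0.5·π_1 + 0.6·π_2
Solving with the normalization constraint gives π = (0.5455, 0.4545).
So the stationary probability of state 5 is 0.4545.

0.4545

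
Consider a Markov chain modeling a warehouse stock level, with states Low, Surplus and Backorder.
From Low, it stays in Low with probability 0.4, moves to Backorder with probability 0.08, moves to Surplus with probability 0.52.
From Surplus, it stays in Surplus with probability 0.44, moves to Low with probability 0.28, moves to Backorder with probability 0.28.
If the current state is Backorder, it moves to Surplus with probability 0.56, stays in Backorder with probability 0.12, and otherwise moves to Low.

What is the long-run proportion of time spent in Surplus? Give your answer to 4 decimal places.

Let the stationary distribution be π with π = πP and π_1 + π_2 + π_3 = 1.
π_1 = 0.4·π_1 + 0.28·π_2 + 0.32·π_3
π_2 = 0.52·π_1 + 0.44·π_2 + 0.56·π_3
Solving with the normalization constraint gives π = (0.3266, 0.4883, 0.1851).
So the stationary probability of Surplus is 0.4883.

0.4883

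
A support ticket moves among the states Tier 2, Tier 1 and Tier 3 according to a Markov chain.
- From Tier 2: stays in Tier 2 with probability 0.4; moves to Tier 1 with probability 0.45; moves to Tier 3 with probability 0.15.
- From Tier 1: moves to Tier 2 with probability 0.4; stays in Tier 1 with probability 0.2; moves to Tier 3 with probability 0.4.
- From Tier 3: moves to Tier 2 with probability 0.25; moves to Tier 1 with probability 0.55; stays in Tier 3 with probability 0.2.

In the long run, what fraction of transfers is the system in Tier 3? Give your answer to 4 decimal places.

0.2581

Let the stationary distribution be π with π = πP and π_1 + π_2 + π_3 = 1.
π_1 = 0.4·π_1 + 0.4·π_2 + 0.25·π_3
π_2 = 0.45·π_1 + 0.2·π_2 + 0.55·π_3
Solving with the normalization constraint gives π = (0.3613, 0.3806, 0.2581).
So the stationary probability of Tier 3 is 0.2581.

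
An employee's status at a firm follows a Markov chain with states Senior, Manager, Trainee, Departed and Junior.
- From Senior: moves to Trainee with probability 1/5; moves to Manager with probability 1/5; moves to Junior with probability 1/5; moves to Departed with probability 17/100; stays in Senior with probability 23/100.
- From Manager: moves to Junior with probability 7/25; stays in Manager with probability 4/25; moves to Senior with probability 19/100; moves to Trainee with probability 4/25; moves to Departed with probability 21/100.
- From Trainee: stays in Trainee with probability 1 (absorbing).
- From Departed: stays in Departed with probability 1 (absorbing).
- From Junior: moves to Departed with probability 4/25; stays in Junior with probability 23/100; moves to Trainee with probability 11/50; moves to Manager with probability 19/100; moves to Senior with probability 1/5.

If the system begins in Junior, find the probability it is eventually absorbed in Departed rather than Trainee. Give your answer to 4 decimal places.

Let h(s) be the probability of absorption at Departed starting from transient state s. Then h(Departed) = 1 and h(Trainee) = 0. By first-step analysis:
h(Senior) = 0.23·h(Senior) + 0.2·h(Manager) + 0.2·0 + 0.17·1 + 0.2·h(Junior)
h(Manager) = 0.19·h(Senior) + 0.16·h(Manager) + 0.16·0 + 0.21·1 + 0.28·h(Junior)
h(Junior) = 0.2·h(Senior) + 0.19·h(Manager) + 0.22·0 + 0.16·1 + 0.23·h(Junior)
Solving: h(Senior) = 0.4712, h(Manager) = 0.5085, h(Junior) = 0.4556.
Starting from Junior, the probability is 0.4556.

0.4556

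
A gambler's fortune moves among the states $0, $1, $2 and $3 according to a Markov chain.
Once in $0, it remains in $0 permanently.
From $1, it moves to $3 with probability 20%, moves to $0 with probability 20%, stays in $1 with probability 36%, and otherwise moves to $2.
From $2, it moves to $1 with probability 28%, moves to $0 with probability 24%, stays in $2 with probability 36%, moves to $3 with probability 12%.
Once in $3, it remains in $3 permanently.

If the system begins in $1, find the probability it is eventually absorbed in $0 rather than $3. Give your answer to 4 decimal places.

0.5421

Let h(s) be the probability of absorption at $0 starting from transient state s. Then h($0) = 1 and h($3) = 0. By first-step analysis:
h($1) = 0.2·1 + 0.36·h($1) + 0.24·h($2) + 0.2·0
h($2) = 0.24·1 + 0.28·h($1) + 0.36·h($2) + 0.12·0
Solving: h($1) = 0.5421, h($2) = 0.6121.
Starting from $1, the probability is 0.5421.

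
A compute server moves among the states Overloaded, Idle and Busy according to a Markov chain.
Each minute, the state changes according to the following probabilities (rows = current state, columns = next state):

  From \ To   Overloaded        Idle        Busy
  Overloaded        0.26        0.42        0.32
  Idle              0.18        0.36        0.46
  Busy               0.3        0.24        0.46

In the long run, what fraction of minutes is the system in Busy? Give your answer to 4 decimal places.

0.4249

Let the stationary distribution be π with π = πP and π_1 + π_2 + π_3 = 1.
π_1 = 0.26·π_1 + 0.18·π_2 + 0.3·π_3
π_2 = 0.42·π_1 + 0.36·π_2 + 0.24·π_3
Solving with the normalization constraint gives π = (0.2511, 0.3241, 0.4249).
So the stationary probability of Busy is 0.4249.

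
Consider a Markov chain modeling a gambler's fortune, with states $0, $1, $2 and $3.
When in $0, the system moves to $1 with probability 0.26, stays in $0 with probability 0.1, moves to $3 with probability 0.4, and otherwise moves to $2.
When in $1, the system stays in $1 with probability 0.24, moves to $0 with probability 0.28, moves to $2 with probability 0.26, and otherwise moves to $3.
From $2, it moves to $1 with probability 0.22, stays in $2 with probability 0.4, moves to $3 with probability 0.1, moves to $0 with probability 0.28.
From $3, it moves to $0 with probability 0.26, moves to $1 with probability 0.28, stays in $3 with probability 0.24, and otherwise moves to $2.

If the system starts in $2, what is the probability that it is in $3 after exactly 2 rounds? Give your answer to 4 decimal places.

Propagate the distribution vector 2 rounds from $2.
After 0 rounds: (0.0000, 0.0000, 1.0000, 0.0000)
After 1 round: (0.2800, 0.2200, 0.4000, 0.1000)
After 2 rounds: (0.2276, 0.2416, 0.3064, 0.2244)
P(in $3 after 2 rounds) = 0.2244

0.2244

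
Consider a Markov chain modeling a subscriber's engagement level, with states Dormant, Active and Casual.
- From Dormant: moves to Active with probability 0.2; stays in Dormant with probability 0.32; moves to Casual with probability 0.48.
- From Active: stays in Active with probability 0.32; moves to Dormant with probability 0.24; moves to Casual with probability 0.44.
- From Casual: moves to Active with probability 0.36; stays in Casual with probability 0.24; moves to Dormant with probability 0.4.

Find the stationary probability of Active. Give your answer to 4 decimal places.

Let the stationary distribution be π with π = πP and π_1 + π_2 + π_3 = 1.
π_1 = 0.32·π_1 + 0.24·π_2 + 0.4·π_3
π_2 = 0.2·π_1 + 0.32·π_2 + 0.36·π_3
Solving with the normalization constraint gives π = (0.3265, 0.2959, 0.3776).
So the stationary probability of Active is 0.2959.

0.2959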